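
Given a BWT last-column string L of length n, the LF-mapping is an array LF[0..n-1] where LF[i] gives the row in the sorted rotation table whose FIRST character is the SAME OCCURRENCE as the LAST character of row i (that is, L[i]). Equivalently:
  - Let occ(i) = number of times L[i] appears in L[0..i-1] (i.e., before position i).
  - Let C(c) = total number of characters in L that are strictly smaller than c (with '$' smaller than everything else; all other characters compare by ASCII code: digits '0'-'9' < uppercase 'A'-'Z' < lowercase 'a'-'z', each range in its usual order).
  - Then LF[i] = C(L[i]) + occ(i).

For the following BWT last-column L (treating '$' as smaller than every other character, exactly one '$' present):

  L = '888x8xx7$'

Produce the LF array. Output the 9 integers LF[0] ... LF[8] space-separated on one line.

Char counts: '$':1, '7':1, '8':4, 'x':3
C (first-col start): C('$')=0, C('7')=1, C('8')=2, C('x')=6
L[0]='8': occ=0, LF[0]=C('8')+0=2+0=2
L[1]='8': occ=1, LF[1]=C('8')+1=2+1=3
L[2]='8': occ=2, LF[2]=C('8')+2=2+2=4
L[3]='x': occ=0, LF[3]=C('x')+0=6+0=6
L[4]='8': occ=3, LF[4]=C('8')+3=2+3=5
L[5]='x': occ=1, LF[5]=C('x')+1=6+1=7
L[6]='x': occ=2, LF[6]=C('x')+2=6+2=8
L[7]='7': occ=0, LF[7]=C('7')+0=1+0=1
L[8]='$': occ=0, LF[8]=C('$')+0=0+0=0

Answer: 2 3 4 6 5 7 8 1 0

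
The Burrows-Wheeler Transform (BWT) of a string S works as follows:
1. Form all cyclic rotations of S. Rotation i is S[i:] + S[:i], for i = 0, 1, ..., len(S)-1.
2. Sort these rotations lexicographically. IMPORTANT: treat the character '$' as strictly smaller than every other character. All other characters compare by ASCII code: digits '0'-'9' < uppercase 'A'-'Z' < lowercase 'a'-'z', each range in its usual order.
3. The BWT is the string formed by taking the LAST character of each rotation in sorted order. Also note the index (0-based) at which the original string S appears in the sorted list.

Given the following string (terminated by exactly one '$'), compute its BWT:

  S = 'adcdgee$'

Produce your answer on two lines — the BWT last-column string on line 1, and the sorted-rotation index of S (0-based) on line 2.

All 8 rotations (rotation i = S[i:]+S[:i]):
  rot[0] = adcdgee$
  rot[1] = dcdgee$a
  rot[2] = cdgee$ad
  rot[3] = dgee$adc
  rot[4] = gee$adcd
  rot[5] = ee$adcdg
  rot[6] = e$adcdge
  rot[7] = $adcdgee
Sorted (with $ < everything):
  sorted[0] = $adcdgee  (last char: 'e')
  sorted[1] = adcdgee$  (last char: '$')
  sorted[2] = cdgee$ad  (last char: 'd')
  sorted[3] = dcdgee$a  (last char: 'a')
  sorted[4] = dgee$adc  (last char: 'c')
  sorted[5] = e$adcdge  (last char: 'e')
  sorted[6] = ee$adcdg  (last char: 'g')
  sorted[7] = gee$adcd  (last char: 'd')
Last column: e$dacegd
Original string S is at sorted index 1

Answer: e$dacegd
1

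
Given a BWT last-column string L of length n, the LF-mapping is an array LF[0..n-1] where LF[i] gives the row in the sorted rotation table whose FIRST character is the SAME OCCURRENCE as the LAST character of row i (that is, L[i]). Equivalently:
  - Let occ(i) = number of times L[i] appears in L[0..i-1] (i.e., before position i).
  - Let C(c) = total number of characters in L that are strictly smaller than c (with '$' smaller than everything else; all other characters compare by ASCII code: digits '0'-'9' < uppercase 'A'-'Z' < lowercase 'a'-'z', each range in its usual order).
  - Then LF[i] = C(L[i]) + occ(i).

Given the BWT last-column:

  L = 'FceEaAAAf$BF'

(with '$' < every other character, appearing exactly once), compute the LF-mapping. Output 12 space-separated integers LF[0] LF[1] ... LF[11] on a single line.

Answer: 6 9 10 5 8 1 2 3 11 0 4 7

Derivation:
Char counts: '$':1, 'A':3, 'B':1, 'E':1, 'F':2, 'a':1, 'c':1, 'e':1, 'f':1
C (first-col start): C('$')=0, C('A')=1, C('B')=4, C('E')=5, C('F')=6, C('a')=8, C('c')=9, C('e')=10, C('f')=11
L[0]='F': occ=0, LF[0]=C('F')+0=6+0=6
L[1]='c': occ=0, LF[1]=C('c')+0=9+0=9
L[2]='e': occ=0, LF[2]=C('e')+0=10+0=10
L[3]='E': occ=0, LF[3]=C('E')+0=5+0=5
L[4]='a': occ=0, LF[4]=C('a')+0=8+0=8
L[5]='A': occ=0, LF[5]=C('A')+0=1+0=1
L[6]='A': occ=1, LF[6]=C('A')+1=1+1=2
L[7]='A': occ=2, LF[7]=C('A')+2=1+2=3
L[8]='f': occ=0, LF[8]=C('f')+0=11+0=11
L[9]='$': occ=0, LF[9]=C('$')+0=0+0=0
L[10]='B': occ=0, LF[10]=C('B')+0=4+0=4
L[11]='F': occ=1, LF[11]=C('F')+1=6+1=7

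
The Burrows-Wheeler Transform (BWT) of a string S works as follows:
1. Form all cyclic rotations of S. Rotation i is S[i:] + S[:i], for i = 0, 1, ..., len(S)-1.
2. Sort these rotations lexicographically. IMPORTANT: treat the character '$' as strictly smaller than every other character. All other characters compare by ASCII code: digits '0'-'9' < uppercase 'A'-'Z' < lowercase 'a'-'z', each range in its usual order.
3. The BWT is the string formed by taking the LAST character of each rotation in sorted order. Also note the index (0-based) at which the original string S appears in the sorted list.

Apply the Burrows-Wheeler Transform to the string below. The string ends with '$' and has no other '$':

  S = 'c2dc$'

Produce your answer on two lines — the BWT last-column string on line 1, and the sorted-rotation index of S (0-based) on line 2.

All 5 rotations (rotation i = S[i:]+S[:i]):
  rot[0] = c2dc$
  rot[1] = 2dc$c
  rot[2] = dc$c2
  rot[3] = c$c2d
  rot[4] = $c2dc
Sorted (with $ < everything):
  sorted[0] = $c2dc  (last char: 'c')
  sorted[1] = 2dc$c  (last char: 'c')
  sorted[2] = c$c2d  (last char: 'd')
  sorted[3] = c2dc$  (last char: '$')
  sorted[4] = dc$c2  (last char: '2')
Last column: ccd$2
Original string S is at sorted index 3

Answer: ccd$2
3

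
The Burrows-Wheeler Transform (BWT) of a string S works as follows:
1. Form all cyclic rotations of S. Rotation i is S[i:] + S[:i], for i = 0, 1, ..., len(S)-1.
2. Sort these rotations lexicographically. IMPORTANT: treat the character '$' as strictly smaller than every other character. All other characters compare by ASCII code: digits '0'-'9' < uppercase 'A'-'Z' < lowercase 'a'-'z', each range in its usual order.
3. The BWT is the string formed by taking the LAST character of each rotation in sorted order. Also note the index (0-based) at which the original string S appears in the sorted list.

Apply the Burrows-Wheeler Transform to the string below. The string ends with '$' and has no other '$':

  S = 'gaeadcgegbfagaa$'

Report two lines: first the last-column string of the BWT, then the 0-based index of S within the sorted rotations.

All 16 rotations (rotation i = S[i:]+S[:i]):
  rot[0] = gaeadcgegbfagaa$
  rot[1] = aeadcgegbfagaa$g
  rot[2] = eadcgegbfagaa$ga
  rot[3] = adcgegbfagaa$gae
  rot[4] = dcgegbfagaa$gaea
  rot[5] = cgegbfagaa$gaead
  rot[6] = gegbfagaa$gaeadc
  rot[7] = egbfagaa$gaeadcg
  rot[8] = gbfagaa$gaeadcge
  rot[9] = bfagaa$gaeadcgeg
  rot[10] = fagaa$gaeadcgegb
  rot[11] = agaa$gaeadcgegbf
  rot[12] = gaa$gaeadcgegbfa
  rot[13] = aa$gaeadcgegbfag
  rot[14] = a$gaeadcgegbfaga
  rot[15] = $gaeadcgegbfagaa
Sorted (with $ < everything):
  sorted[0] = $gaeadcgegbfagaa  (last char: 'a')
  sorted[1] = a$gaeadcgegbfaga  (last char: 'a')
  sorted[2] = aa$gaeadcgegbfag  (last char: 'g')
  sorted[3] = adcgegbfagaa$gae  (last char: 'e')
  sorted[4] = aeadcgegbfagaa$g  (last char: 'g')
  sorted[5] = agaa$gaeadcgegbf  (last char: 'f')
  sorted[6] = bfagaa$gaeadcgeg  (last char: 'g')
  sorted[7] = cgegbfagaa$gaead  (last char: 'd')
  sorted[8] = dcgegbfagaa$gaea  (last char: 'a')
  sorted[9] = eadcgegbfagaa$ga  (last char: 'a')
  sorted[10] = egbfagaa$gaeadcg  (last char: 'g')
  sorted[11] = fagaa$gaeadcgegb  (last char: 'b')
  sorted[12] = gaa$gaeadcgegbfa  (last char: 'a')
  sorted[13] = gaeadcgegbfagaa$  (last char: '$')
  sorted[14] = gbfagaa$gaeadcge  (last char: 'e')
  sorted[15] = gegbfagaa$gaeadc  (last char: 'c')
Last column: aagegfgdaagba$ec
Original string S is at sorted index 13

Answer: aagegfgdaagba$ec
13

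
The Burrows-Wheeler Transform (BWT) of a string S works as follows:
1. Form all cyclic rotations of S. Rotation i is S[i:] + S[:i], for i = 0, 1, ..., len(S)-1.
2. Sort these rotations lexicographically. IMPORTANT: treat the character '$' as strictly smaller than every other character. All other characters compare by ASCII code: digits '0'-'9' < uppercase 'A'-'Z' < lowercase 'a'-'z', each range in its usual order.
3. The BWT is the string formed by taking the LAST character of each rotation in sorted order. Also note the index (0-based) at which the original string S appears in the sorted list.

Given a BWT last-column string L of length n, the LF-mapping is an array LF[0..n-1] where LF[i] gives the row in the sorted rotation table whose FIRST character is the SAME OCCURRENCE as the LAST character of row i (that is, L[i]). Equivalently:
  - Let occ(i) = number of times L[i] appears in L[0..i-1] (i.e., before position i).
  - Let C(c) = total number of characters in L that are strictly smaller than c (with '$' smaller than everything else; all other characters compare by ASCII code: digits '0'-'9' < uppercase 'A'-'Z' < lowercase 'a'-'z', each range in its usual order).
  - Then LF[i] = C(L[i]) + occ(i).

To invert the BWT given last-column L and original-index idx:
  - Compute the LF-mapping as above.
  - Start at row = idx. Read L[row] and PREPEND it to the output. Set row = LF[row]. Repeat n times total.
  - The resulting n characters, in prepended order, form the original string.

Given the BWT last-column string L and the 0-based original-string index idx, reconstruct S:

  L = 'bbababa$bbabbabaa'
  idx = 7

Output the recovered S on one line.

Answer: abbbabbaaabaabbb$

Derivation:
LF mapping: 8 9 1 10 2 11 3 0 12 13 4 14 15 5 16 6 7
Walk LF starting at row 7, prepending L[row]:
  step 1: row=7, L[7]='$', prepend. Next row=LF[7]=0
  step 2: row=0, L[0]='b', prepend. Next row=LF[0]=8
  step 3: row=8, L[8]='b', prepend. Next row=LF[8]=12
  step 4: row=12, L[12]='b', prepend. Next row=LF[12]=15
  step 5: row=15, L[15]='a', prepend. Next row=LF[15]=6
  step 6: row=6, L[6]='a', prepend. Next row=LF[6]=3
  step 7: row=3, L[3]='b', prepend. Next row=LF[3]=10
  step 8: row=10, L[10]='a', prepend. Next row=LF[10]=4
  step 9: row=4, L[4]='a', prepend. Next row=LF[4]=2
  step 10: row=2, L[2]='a', prepend. Next row=LF[2]=1
  step 11: row=1, L[1]='b', prepend. Next row=LF[1]=9
  step 12: row=9, L[9]='b', prepend. Next row=LF[9]=13
  step 13: row=13, L[13]='a', prepend. Next row=LF[13]=5
  step 14: row=5, L[5]='b', prepend. Next row=LF[5]=11
  step 15: row=11, L[11]='b', prepend. Next row=LF[11]=14
  step 16: row=14, L[14]='b', prepend. Next row=LF[14]=16
  step 17: row=16, L[16]='a', prepend. Next row=LF[16]=7
Reversed output: abbbabbaaabaabbb$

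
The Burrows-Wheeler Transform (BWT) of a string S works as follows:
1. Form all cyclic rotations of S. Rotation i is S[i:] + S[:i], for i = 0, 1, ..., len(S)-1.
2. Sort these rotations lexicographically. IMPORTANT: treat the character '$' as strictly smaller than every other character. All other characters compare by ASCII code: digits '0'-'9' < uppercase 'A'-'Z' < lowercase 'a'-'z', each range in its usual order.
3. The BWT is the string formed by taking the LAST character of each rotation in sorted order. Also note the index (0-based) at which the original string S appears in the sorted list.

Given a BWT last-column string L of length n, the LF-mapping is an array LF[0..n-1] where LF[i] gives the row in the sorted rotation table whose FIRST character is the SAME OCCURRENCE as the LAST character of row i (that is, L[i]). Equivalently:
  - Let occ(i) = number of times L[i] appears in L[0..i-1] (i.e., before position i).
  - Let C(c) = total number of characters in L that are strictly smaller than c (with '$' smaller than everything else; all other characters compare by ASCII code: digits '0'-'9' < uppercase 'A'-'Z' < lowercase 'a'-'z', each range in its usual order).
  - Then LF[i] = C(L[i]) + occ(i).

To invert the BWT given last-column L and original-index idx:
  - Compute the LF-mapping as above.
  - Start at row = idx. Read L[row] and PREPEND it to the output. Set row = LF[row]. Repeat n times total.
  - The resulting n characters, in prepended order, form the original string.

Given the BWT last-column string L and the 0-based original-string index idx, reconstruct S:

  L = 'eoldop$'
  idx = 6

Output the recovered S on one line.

LF mapping: 2 4 3 1 5 6 0
Walk LF starting at row 6, prepending L[row]:
  step 1: row=6, L[6]='$', prepend. Next row=LF[6]=0
  step 2: row=0, L[0]='e', prepend. Next row=LF[0]=2
  step 3: row=2, L[2]='l', prepend. Next row=LF[2]=3
  step 4: row=3, L[3]='d', prepend. Next row=LF[3]=1
  step 5: row=1, L[1]='o', prepend. Next row=LF[1]=4
  step 6: row=4, L[4]='o', prepend. Next row=LF[4]=5
  step 7: row=5, L[5]='p', prepend. Next row=LF[5]=6
Reversed output: poodle$

Answer: poodle$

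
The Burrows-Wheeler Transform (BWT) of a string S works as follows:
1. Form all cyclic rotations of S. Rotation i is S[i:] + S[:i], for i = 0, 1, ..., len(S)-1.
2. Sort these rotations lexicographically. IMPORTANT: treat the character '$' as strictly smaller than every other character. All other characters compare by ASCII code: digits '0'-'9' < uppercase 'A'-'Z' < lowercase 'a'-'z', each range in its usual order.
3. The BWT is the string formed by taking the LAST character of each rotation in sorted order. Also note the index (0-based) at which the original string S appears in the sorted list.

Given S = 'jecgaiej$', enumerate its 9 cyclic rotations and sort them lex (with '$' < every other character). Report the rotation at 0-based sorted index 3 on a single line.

Answer: ecgaiej$j

Derivation:
All 9 rotations (rotation i = S[i:]+S[:i]):
  rot[0] = jecgaiej$
  rot[1] = ecgaiej$j
  rot[2] = cgaiej$je
  rot[3] = gaiej$jec
  rot[4] = aiej$jecg
  rot[5] = iej$jecga
  rot[6] = ej$jecgai
  rot[7] = j$jecgaie
  rot[8] = $jecgaiej
Sorted (with $ < everything):
  sorted[0] = $jecgaiej
  sorted[1] = aiej$jecg
  sorted[2] = cgaiej$je
  sorted[3] = ecgaiej$j
  sorted[4] = ej$jecgai
  sorted[5] = gaiej$jec
  sorted[6] = iej$jecga
  sorted[7] = j$jecgaie
  sorted[8] = jecgaiej$
sorted[3] = ecgaiej$j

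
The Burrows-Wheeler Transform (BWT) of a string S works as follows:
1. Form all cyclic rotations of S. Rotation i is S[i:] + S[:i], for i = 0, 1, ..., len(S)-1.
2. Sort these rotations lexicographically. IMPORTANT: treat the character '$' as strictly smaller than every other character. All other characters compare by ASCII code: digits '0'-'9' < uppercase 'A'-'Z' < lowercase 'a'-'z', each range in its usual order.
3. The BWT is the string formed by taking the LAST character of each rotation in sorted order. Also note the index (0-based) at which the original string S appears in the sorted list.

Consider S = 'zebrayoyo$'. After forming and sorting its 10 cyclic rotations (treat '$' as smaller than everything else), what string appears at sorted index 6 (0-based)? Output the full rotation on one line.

All 10 rotations (rotation i = S[i:]+S[:i]):
  rot[0] = zebrayoyo$
  rot[1] = ebrayoyo$z
  rot[2] = brayoyo$ze
  rot[3] = rayoyo$zeb
  rot[4] = ayoyo$zebr
  rot[5] = yoyo$zebra
  rot[6] = oyo$zebray
  rot[7] = yo$zebrayo
  rot[8] = o$zebrayoy
  rot[9] = $zebrayoyo
Sorted (with $ < everything):
  sorted[0] = $zebrayoyo
  sorted[1] = ayoyo$zebr
  sorted[2] = brayoyo$ze
  sorted[3] = ebrayoyo$z
  sorted[4] = o$zebrayoy
  sorted[5] = oyo$zebray
  sorted[6] = rayoyo$zeb
  sorted[7] = yo$zebrayo
  sorted[8] = yoyo$zebra
  sorted[9] = zebrayoyo$
sorted[6] = rayoyo$zeb

Answer: rayoyo$zeb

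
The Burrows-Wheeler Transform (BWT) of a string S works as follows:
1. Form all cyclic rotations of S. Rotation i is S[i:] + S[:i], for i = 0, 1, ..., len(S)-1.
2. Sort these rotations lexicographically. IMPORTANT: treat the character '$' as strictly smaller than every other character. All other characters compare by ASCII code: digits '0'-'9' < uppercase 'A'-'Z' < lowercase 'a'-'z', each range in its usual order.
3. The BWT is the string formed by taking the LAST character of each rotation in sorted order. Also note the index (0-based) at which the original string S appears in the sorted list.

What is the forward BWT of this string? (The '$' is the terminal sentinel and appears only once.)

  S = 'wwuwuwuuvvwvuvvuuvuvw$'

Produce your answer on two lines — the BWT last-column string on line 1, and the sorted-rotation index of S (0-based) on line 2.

All 22 rotations (rotation i = S[i:]+S[:i]):
  rot[0] = wwuwuwuuvvwvuvvuuvuvw$
  rot[1] = wuwuwuuvvwvuvvuuvuvw$w
  rot[2] = uwuwuuvvwvuvvuuvuvw$ww
  rot[3] = wuwuuvvwvuvvuuvuvw$wwu
  rot[4] = uwuuvvwvuvvuuvuvw$wwuw
  rot[5] = wuuvvwvuvvuuvuvw$wwuwu
  rot[6] = uuvvwvuvvuuvuvw$wwuwuw
  rot[7] = uvvwvuvvuuvuvw$wwuwuwu
  rot[8] = vvwvuvvuuvuvw$wwuwuwuu
  rot[9] = vwvuvvuuvuvw$wwuwuwuuv
  rot[10] = wvuvvuuvuvw$wwuwuwuuvv
  rot[11] = vuvvuuvuvw$wwuwuwuuvvw
  rot[12] = uvvuuvuvw$wwuwuwuuvvwv
  rot[13] = vvuuvuvw$wwuwuwuuvvwvu
  rot[14] = vuuvuvw$wwuwuwuuvvwvuv
  rot[15] = uuvuvw$wwuwuwuuvvwvuvv
  rot[16] = uvuvw$wwuwuwuuvvwvuvvu
  rot[17] = vuvw$wwuwuwuuvvwvuvvuu
  rot[18] = uvw$wwuwuwuuvvwvuvvuuv
  rot[19] = vw$wwuwuwuuvvwvuvvuuvu
  rot[20] = w$wwuwuwuuvvwvuvvuuvuv
  rot[21] = $wwuwuwuuvvwvuvvuuvuvw
Sorted (with $ < everything):
  sorted[0] = $wwuwuwuuvvwvuvvuuvuvw  (last char: 'w')
  sorted[1] = uuvuvw$wwuwuwuuvvwvuvv  (last char: 'v')
  sorted[2] = uuvvwvuvvuuvuvw$wwuwuw  (last char: 'w')
  sorted[3] = uvuvw$wwuwuwuuvvwvuvvu  (last char: 'u')
  sorted[4] = uvvuuvuvw$wwuwuwuuvvwv  (last char: 'v')
  sorted[5] = uvvwvuvvuuvuvw$wwuwuwu  (last char: 'u')
  sorted[6] = uvw$wwuwuwuuvvwvuvvuuv  (last char: 'v')
  sorted[7] = uwuuvvwvuvvuuvuvw$wwuw  (last char: 'w')
  sorted[8] = uwuwuuvvwvuvvuuvuvw$ww  (last char: 'w')
  sorted[9] = vuuvuvw$wwuwuwuuvvwvuv  (last char: 'v')
  sorted[10] = vuvvuuvuvw$wwuwuwuuvvw  (last char: 'w')
  sorted[11] = vuvw$wwuwuwuuvvwvuvvuu  (last char: 'u')
  sorted[12] = vvuuvuvw$wwuwuwuuvvwvu  (last char: 'u')
  sorted[13] = vvwvuvvuuvuvw$wwuwuwuu  (last char: 'u')
  sorted[14] = vw$wwuwuwuuvvwvuvvuuvu  (last char: 'u')
  sorted[15] = vwvuvvuuvuvw$wwuwuwuuv  (last char: 'v')
  sorted[16] = w$wwuwuwuuvvwvuvvuuvuv  (last char: 'v')
  sorted[17] = wuuvvwvuvvuuvuvw$wwuwu  (last char: 'u')
  sorted[18] = wuwuuvvwvuvvuuvuvw$wwu  (last char: 'u')
  sorted[19] = wuwuwuuvvwvuvvuuvuvw$w  (last char: 'w')
  sorted[20] = wvuvvuuvuvw$wwuwuwuuvv  (last char: 'v')
  sorted[21] = wwuwuwuuvvwvuvvuuvuvw$  (last char: '$')
Last column: wvwuvuvwwvwuuuuvvuuwv$
Original string S is at sorted index 21

Answer: wvwuvuvwwvwuuuuvvuuwv$
21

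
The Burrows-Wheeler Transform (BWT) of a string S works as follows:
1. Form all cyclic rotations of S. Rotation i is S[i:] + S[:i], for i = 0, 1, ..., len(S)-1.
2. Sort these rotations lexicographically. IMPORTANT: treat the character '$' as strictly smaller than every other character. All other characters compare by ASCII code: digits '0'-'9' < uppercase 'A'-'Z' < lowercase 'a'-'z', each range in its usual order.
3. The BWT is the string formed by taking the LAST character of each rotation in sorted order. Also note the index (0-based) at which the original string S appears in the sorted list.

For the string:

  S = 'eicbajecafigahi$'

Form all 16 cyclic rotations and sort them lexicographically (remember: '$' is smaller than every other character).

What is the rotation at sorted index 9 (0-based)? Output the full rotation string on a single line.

All 16 rotations (rotation i = S[i:]+S[:i]):
  rot[0] = eicbajecafigahi$
  rot[1] = icbajecafigahi$e
  rot[2] = cbajecafigahi$ei
  rot[3] = bajecafigahi$eic
  rot[4] = ajecafigahi$eicb
  rot[5] = jecafigahi$eicba
  rot[6] = ecafigahi$eicbaj
  rot[7] = cafigahi$eicbaje
  rot[8] = afigahi$eicbajec
  rot[9] = figahi$eicbajeca
  rot[10] = igahi$eicbajecaf
  rot[11] = gahi$eicbajecafi
  rot[12] = ahi$eicbajecafig
  rot[13] = hi$eicbajecafiga
  rot[14] = i$eicbajecafigah
  rot[15] = $eicbajecafigahi
Sorted (with $ < everything):
  sorted[0] = $eicbajecafigahi
  sorted[1] = afigahi$eicbajec
  sorted[2] = ahi$eicbajecafig
  sorted[3] = ajecafigahi$eicb
  sorted[4] = bajecafigahi$eic
  sorted[5] = cafigahi$eicbaje
  sorted[6] = cbajecafigahi$ei
  sorted[7] = ecafigahi$eicbaj
  sorted[8] = eicbajecafigahi$
  sorted[9] = figahi$eicbajeca
  sorted[10] = gahi$eicbajecafi
  sorted[11] = hi$eicbajecafiga
  sorted[12] = i$eicbajecafigah
  sorted[13] = icbajecafigahi$e
  sorted[14] = igahi$eicbajecaf
  sorted[15] = jecafigahi$eicba
sorted[9] = figahi$eicbajeca

Answer: figahi$eicbajeca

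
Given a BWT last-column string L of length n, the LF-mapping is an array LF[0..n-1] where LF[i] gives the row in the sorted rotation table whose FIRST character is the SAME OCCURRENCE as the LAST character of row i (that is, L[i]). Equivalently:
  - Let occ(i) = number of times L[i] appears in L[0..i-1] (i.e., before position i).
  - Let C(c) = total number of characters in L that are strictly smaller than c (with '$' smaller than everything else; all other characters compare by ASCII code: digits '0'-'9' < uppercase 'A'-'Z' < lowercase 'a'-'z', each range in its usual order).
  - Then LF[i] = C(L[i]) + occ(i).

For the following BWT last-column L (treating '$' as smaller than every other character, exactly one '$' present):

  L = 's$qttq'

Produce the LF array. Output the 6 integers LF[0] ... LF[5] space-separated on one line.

Char counts: '$':1, 'q':2, 's':1, 't':2
C (first-col start): C('$')=0, C('q')=1, C('s')=3, C('t')=4
L[0]='s': occ=0, LF[0]=C('s')+0=3+0=3
L[1]='$': occ=0, LF[1]=C('$')+0=0+0=0
L[2]='q': occ=0, LF[2]=C('q')+0=1+0=1
L[3]='t': occ=0, LF[3]=C('t')+0=4+0=4
L[4]='t': occ=1, LF[4]=C('t')+1=4+1=5
L[5]='q': occ=1, LF[5]=C('q')+1=1+1=2

Answer: 3 0 1 4 5 2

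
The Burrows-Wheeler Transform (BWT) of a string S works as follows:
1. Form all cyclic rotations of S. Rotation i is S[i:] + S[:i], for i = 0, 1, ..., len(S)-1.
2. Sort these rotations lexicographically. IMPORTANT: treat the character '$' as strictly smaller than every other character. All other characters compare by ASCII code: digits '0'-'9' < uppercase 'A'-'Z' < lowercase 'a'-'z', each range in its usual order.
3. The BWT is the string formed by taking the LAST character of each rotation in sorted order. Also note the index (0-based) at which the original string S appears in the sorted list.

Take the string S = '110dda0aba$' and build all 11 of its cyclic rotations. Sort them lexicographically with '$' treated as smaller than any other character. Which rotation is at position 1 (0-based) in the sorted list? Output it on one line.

Answer: 0aba$110dda

Derivation:
All 11 rotations (rotation i = S[i:]+S[:i]):
  rot[0] = 110dda0aba$
  rot[1] = 10dda0aba$1
  rot[2] = 0dda0aba$11
  rot[3] = dda0aba$110
  rot[4] = da0aba$110d
  rot[5] = a0aba$110dd
  rot[6] = 0aba$110dda
  rot[7] = aba$110dda0
  rot[8] = ba$110dda0a
  rot[9] = a$110dda0ab
  rot[10] = $110dda0aba
Sorted (with $ < everything):
  sorted[0] = $110dda0aba
  sorted[1] = 0aba$110dda
  sorted[2] = 0dda0aba$11
  sorted[3] = 10dda0aba$1
  sorted[4] = 110dda0aba$
  sorted[5] = a$110dda0ab
  sorted[6] = a0aba$110dd
  sorted[7] = aba$110dda0
  sorted[8] = ba$110dda0a
  sorted[9] = da0aba$110d
  sorted[10] = dda0aba$110
sorted[1] = 0aba$110dda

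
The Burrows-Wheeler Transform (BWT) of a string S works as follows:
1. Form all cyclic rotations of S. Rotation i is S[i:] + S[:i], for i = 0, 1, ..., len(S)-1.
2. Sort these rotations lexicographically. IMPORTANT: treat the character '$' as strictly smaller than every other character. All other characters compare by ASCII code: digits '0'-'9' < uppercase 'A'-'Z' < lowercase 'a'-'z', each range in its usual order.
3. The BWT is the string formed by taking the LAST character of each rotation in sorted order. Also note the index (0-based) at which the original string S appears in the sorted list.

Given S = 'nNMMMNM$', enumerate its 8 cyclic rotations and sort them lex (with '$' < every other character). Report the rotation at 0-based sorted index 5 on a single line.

Answer: NM$nNMMM

Derivation:
All 8 rotations (rotation i = S[i:]+S[:i]):
  rot[0] = nNMMMNM$
  rot[1] = NMMMNM$n
  rot[2] = MMMNM$nN
  rot[3] = MMNM$nNM
  rot[4] = MNM$nNMM
  rot[5] = NM$nNMMM
  rot[6] = M$nNMMMN
  rot[7] = $nNMMMNM
Sorted (with $ < everything):
  sorted[0] = $nNMMMNM
  sorted[1] = M$nNMMMN
  sorted[2] = MMMNM$nN
  sorted[3] = MMNM$nNM
  sorted[4] = MNM$nNMM
  sorted[5] = NM$nNMMM
  sorted[6] = NMMMNM$n
  sorted[7] = nNMMMNM$
sorted[5] = NM$nNMMM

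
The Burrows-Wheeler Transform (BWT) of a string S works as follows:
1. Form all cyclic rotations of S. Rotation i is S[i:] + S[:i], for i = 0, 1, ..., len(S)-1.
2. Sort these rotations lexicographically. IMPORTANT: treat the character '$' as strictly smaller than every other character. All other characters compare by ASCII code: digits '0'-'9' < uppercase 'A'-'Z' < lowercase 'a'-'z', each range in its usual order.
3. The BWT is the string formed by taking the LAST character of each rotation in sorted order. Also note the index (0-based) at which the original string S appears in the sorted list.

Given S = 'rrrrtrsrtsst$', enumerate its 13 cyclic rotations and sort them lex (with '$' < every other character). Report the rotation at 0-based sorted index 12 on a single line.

Answer: tsst$rrrrtrsr

Derivation:
All 13 rotations (rotation i = S[i:]+S[:i]):
  rot[0] = rrrrtrsrtsst$
  rot[1] = rrrtrsrtsst$r
  rot[2] = rrtrsrtsst$rr
  rot[3] = rtrsrtsst$rrr
  rot[4] = trsrtsst$rrrr
  rot[5] = rsrtsst$rrrrt
  rot[6] = srtsst$rrrrtr
  rot[7] = rtsst$rrrrtrs
  rot[8] = tsst$rrrrtrsr
  rot[9] = sst$rrrrtrsrt
  rot[10] = st$rrrrtrsrts
  rot[11] = t$rrrrtrsrtss
  rot[12] = $rrrrtrsrtsst
Sorted (with $ < everything):
  sorted[0] = $rrrrtrsrtsst
  sorted[1] = rrrrtrsrtsst$
  sorted[2] = rrrtrsrtsst$r
  sorted[3] = rrtrsrtsst$rr
  sorted[4] = rsrtsst$rrrrt
  sorted[5] = rtrsrtsst$rrr
  sorted[6] = rtsst$rrrrtrs
  sorted[7] = srtsst$rrrrtr
  sorted[8] = sst$rrrrtrsrt
  sorted[9] = st$rrrrtrsrts
  sorted[10] = t$rrrrtrsrtss
  sorted[11] = trsrtsst$rrrr
  sorted[12] = tsst$rrrrtrsr
sorted[12] = tsst$rrrrtrsr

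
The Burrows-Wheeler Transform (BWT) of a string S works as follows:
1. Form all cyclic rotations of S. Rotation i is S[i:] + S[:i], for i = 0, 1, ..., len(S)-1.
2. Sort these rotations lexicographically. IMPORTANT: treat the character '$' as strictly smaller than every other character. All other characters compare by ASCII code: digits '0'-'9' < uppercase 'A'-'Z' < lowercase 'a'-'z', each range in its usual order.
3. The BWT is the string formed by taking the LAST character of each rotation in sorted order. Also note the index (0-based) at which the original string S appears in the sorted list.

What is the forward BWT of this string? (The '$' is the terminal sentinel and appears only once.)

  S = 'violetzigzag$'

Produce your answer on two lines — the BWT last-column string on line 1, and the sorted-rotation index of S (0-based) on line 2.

All 13 rotations (rotation i = S[i:]+S[:i]):
  rot[0] = violetzigzag$
  rot[1] = ioletzigzag$v
  rot[2] = oletzigzag$vi
  rot[3] = letzigzag$vio
  rot[4] = etzigzag$viol
  rot[5] = tzigzag$viole
  rot[6] = zigzag$violet
  rot[7] = igzag$violetz
  rot[8] = gzag$violetzi
  rot[9] = zag$violetzig
  rot[10] = ag$violetzigz
  rot[11] = g$violetzigza
  rot[12] = $violetzigzag
Sorted (with $ < everything):
  sorted[0] = $violetzigzag  (last char: 'g')
  sorted[1] = ag$violetzigz  (last char: 'z')
  sorted[2] = etzigzag$viol  (last char: 'l')
  sorted[3] = g$violetzigza  (last char: 'a')
  sorted[4] = gzag$violetzi  (last char: 'i')
  sorted[5] = igzag$violetz  (last char: 'z')
  sorted[6] = ioletzigzag$v  (last char: 'v')
  sorted[7] = letzigzag$vio  (last char: 'o')
  sorted[8] = oletzigzag$vi  (last char: 'i')
  sorted[9] = tzigzag$viole  (last char: 'e')
  sorted[10] = violetzigzag$  (last char: '$')
  sorted[11] = zag$violetzig  (last char: 'g')
  sorted[12] = zigzag$violet  (last char: 't')
Last column: gzlaizvoie$gt
Original string S is at sorted index 10

Answer: gzlaizvoie$gt
10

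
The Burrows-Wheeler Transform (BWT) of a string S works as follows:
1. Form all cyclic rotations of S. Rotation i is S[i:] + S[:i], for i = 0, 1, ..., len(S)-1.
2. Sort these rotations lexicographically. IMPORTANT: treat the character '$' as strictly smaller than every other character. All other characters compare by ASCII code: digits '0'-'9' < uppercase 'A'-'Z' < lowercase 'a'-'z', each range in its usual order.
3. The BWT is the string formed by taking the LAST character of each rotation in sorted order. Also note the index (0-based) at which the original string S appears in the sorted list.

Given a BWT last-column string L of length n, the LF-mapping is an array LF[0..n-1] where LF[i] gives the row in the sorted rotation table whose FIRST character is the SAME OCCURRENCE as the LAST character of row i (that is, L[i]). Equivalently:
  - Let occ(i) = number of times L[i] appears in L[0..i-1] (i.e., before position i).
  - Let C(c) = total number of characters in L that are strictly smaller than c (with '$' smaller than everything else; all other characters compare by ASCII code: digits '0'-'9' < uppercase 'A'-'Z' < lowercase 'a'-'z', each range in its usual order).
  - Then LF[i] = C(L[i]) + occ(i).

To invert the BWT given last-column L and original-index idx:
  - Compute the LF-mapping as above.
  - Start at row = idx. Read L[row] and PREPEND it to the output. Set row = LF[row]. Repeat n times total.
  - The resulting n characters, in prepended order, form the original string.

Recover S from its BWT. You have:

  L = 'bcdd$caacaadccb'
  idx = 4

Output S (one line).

LF mapping: 5 7 12 13 0 8 1 2 9 3 4 14 10 11 6
Walk LF starting at row 4, prepending L[row]:
  step 1: row=4, L[4]='$', prepend. Next row=LF[4]=0
  step 2: row=0, L[0]='b', prepend. Next row=LF[0]=5
  step 3: row=5, L[5]='c', prepend. Next row=LF[5]=8
  step 4: row=8, L[8]='c', prepend. Next row=LF[8]=9
  step 5: row=9, L[9]='a', prepend. Next row=LF[9]=3
  step 6: row=3, L[3]='d', prepend. Next row=LF[3]=13
  step 7: row=13, L[13]='c', prepend. Next row=LF[13]=11
  step 8: row=11, L[11]='d', prepend. Next row=LF[11]=14
  step 9: row=14, L[14]='b', prepend. Next row=LF[14]=6
  step 10: row=6, L[6]='a', prepend. Next row=LF[6]=1
  step 11: row=1, L[1]='c', prepend. Next row=LF[1]=7
  step 12: row=7, L[7]='a', prepend. Next row=LF[7]=2
  step 13: row=2, L[2]='d', prepend. Next row=LF[2]=12
  step 14: row=12, L[12]='c', prepend. Next row=LF[12]=10
  step 15: row=10, L[10]='a', prepend. Next row=LF[10]=4
Reversed output: acdacabdcdaccb$

Answer: acdacabdcdaccb$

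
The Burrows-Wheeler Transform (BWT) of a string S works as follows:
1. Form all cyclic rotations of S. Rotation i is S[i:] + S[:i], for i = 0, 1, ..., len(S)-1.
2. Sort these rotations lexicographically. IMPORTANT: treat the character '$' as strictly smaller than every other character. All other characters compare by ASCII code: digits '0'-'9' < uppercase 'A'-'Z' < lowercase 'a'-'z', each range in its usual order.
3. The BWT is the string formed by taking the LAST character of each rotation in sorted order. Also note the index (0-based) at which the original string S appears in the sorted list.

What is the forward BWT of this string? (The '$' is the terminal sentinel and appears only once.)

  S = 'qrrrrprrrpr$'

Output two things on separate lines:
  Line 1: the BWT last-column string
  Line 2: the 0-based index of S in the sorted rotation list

All 12 rotations (rotation i = S[i:]+S[:i]):
  rot[0] = qrrrrprrrpr$
  rot[1] = rrrrprrrpr$q
  rot[2] = rrrprrrpr$qr
  rot[3] = rrprrrpr$qrr
  rot[4] = rprrrpr$qrrr
  rot[5] = prrrpr$qrrrr
  rot[6] = rrrpr$qrrrrp
  rot[7] = rrpr$qrrrrpr
  rot[8] = rpr$qrrrrprr
  rot[9] = pr$qrrrrprrr
  rot[10] = r$qrrrrprrrp
  rot[11] = $qrrrrprrrpr
Sorted (with $ < everything):
  sorted[0] = $qrrrrprrrpr  (last char: 'r')
  sorted[1] = pr$qrrrrprrr  (last char: 'r')
  sorted[2] = prrrpr$qrrrr  (last char: 'r')
  sorted[3] = qrrrrprrrpr$  (last char: '$')
  sorted[4] = r$qrrrrprrrp  (last char: 'p')
  sorted[5] = rpr$qrrrrprr  (last char: 'r')
  sorted[6] = rprrrpr$qrrr  (last char: 'r')
  sorted[7] = rrpr$qrrrrpr  (last char: 'r')
  sorted[8] = rrprrrpr$qrr  (last char: 'r')
  sorted[9] = rrrpr$qrrrrp  (last char: 'p')
  sorted[10] = rrrprrrpr$qr  (last char: 'r')
  sorted[11] = rrrrprrrpr$q  (last char: 'q')
Last column: rrr$prrrrprq
Original string S is at sorted index 3

Answer: rrr$prrrrprq
3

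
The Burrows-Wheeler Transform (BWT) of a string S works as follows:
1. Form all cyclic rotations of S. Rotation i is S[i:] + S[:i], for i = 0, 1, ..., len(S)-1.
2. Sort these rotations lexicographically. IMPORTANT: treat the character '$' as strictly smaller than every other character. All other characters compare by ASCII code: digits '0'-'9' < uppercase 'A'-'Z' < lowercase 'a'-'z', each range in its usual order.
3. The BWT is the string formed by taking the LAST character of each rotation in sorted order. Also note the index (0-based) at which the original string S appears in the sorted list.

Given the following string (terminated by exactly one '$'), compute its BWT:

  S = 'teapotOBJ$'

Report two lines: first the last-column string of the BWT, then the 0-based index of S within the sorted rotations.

Answer: JOBtetpao$
9

Derivation:
All 10 rotations (rotation i = S[i:]+S[:i]):
  rot[0] = teapotOBJ$
  rot[1] = eapotOBJ$t
  rot[2] = apotOBJ$te
  rot[3] = potOBJ$tea
  rot[4] = otOBJ$teap
  rot[5] = tOBJ$teapo
  rot[6] = OBJ$teapot
  rot[7] = BJ$teapotO
  rot[8] = J$teapotOB
  rot[9] = $teapotOBJ
Sorted (with $ < everything):
  sorted[0] = $teapotOBJ  (last char: 'J')
  sorted[1] = BJ$teapotO  (last char: 'O')
  sorted[2] = J$teapotOB  (last char: 'B')
  sorted[3] = OBJ$teapot  (last char: 't')
  sorted[4] = apotOBJ$te  (last char: 'e')
  sorted[5] = eapotOBJ$t  (last char: 't')
  sorted[6] = otOBJ$teap  (last char: 'p')
  sorted[7] = potOBJ$tea  (last char: 'a')
  sorted[8] = tOBJ$teapo  (last char: 'o')
  sorted[9] = teapotOBJ$  (last char: '$')
Last column: JOBtetpao$
Original string S is at sorted index 9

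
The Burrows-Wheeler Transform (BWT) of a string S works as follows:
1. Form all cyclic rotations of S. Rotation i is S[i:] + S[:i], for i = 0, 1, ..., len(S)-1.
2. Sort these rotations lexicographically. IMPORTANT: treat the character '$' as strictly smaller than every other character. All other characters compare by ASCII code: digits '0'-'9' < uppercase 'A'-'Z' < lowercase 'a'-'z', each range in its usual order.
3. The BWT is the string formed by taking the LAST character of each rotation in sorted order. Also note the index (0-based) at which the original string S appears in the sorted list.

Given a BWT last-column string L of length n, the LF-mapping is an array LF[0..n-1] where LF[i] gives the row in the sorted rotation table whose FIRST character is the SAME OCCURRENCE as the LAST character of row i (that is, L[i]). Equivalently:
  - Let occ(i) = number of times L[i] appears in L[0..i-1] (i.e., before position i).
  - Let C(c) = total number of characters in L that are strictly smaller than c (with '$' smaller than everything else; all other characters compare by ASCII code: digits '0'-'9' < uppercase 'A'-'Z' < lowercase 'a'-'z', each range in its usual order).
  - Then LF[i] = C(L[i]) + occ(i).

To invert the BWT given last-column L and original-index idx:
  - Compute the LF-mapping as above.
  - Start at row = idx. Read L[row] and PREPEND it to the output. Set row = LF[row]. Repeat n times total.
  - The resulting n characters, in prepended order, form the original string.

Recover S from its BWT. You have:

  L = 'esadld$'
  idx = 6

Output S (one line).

Answer: saddle$

Derivation:
LF mapping: 4 6 1 2 5 3 0
Walk LF starting at row 6, prepending L[row]:
  step 1: row=6, L[6]='$', prepend. Next row=LF[6]=0
  step 2: row=0, L[0]='e', prepend. Next row=LF[0]=4
  step 3: row=4, L[4]='l', prepend. Next row=LF[4]=5
  step 4: row=5, L[5]='d', prepend. Next row=LF[5]=3
  step 5: row=3, L[3]='d', prepend. Next row=LF[3]=2
  step 6: row=2, L[2]='a', prepend. Next row=LF[2]=1
  step 7: row=1, L[1]='s', prepend. Next row=LF[1]=6
Reversed output: saddle$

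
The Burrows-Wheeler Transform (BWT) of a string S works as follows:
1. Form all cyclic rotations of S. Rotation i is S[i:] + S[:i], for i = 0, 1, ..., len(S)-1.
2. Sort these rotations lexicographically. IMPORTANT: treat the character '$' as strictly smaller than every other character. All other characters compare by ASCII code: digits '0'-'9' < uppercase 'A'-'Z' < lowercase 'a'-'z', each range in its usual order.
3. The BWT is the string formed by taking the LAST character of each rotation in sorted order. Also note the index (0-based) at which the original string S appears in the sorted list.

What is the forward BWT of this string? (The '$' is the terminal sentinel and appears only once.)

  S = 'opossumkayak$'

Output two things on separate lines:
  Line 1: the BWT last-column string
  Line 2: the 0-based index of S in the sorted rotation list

All 13 rotations (rotation i = S[i:]+S[:i]):
  rot[0] = opossumkayak$
  rot[1] = possumkayak$o
  rot[2] = ossumkayak$op
  rot[3] = ssumkayak$opo
  rot[4] = sumkayak$opos
  rot[5] = umkayak$oposs
  rot[6] = mkayak$opossu
  rot[7] = kayak$opossum
  rot[8] = ayak$opossumk
  rot[9] = yak$opossumka
  rot[10] = ak$opossumkay
  rot[11] = k$opossumkaya
  rot[12] = $opossumkayak
Sorted (with $ < everything):
  sorted[0] = $opossumkayak  (last char: 'k')
  sorted[1] = ak$opossumkay  (last char: 'y')
  sorted[2] = ayak$opossumk  (last char: 'k')
  sorted[3] = k$opossumkaya  (last char: 'a')
  sorted[4] = kayak$opossum  (last char: 'm')
  sorted[5] = mkayak$opossu  (last char: 'u')
  sorted[6] = opossumkayak$  (last char: '$')
  sorted[7] = ossumkayak$op  (last char: 'p')
  sorted[8] = possumkayak$o  (last char: 'o')
  sorted[9] = ssumkayak$opo  (last char: 'o')
  sorted[10] = sumkayak$opos  (last char: 's')
  sorted[11] = umkayak$oposs  (last char: 's')
  sorted[12] = yak$opossumka  (last char: 'a')
Last column: kykamu$poossa
Original string S is at sorted index 6

Answer: kykamu$poossa
6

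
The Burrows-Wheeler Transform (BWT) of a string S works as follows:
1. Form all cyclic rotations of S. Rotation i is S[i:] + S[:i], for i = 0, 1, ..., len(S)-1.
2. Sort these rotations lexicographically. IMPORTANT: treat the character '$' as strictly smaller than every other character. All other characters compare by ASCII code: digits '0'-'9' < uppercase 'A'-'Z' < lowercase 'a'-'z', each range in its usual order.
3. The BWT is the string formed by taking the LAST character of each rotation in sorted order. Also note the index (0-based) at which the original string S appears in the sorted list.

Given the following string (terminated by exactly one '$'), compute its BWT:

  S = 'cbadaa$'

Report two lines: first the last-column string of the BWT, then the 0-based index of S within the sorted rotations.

Answer: aadbc$a
5

Derivation:
All 7 rotations (rotation i = S[i:]+S[:i]):
  rot[0] = cbadaa$
  rot[1] = badaa$c
  rot[2] = adaa$cb
  rot[3] = daa$cba
  rot[4] = aa$cbad
  rot[5] = a$cbada
  rot[6] = $cbadaa
Sorted (with $ < everything):
  sorted[0] = $cbadaa  (last char: 'a')
  sorted[1] = a$cbada  (last char: 'a')
  sorted[2] = aa$cbad  (last char: 'd')
  sorted[3] = adaa$cb  (last char: 'b')
  sorted[4] = badaa$c  (last char: 'c')
  sorted[5] = cbadaa$  (last char: '$')
  sorted[6] = daa$cba  (last char: 'a')
Last column: aadbc$a
Original string S is at sorted index 5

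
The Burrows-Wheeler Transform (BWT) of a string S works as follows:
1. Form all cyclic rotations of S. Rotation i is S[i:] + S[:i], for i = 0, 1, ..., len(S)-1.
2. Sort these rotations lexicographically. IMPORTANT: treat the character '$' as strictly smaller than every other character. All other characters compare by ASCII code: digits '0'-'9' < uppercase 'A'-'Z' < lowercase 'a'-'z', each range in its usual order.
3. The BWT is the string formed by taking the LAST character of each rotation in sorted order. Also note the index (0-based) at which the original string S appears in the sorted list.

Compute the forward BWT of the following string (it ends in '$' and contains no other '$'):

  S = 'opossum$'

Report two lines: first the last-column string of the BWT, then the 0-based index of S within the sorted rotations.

All 8 rotations (rotation i = S[i:]+S[:i]):
  rot[0] = opossum$
  rot[1] = possum$o
  rot[2] = ossum$op
  rot[3] = ssum$opo
  rot[4] = sum$opos
  rot[5] = um$oposs
  rot[6] = m$opossu
  rot[7] = $opossum
Sorted (with $ < everything):
  sorted[0] = $opossum  (last char: 'm')
  sorted[1] = m$opossu  (last char: 'u')
  sorted[2] = opossum$  (last char: '$')
  sorted[3] = ossum$op  (last char: 'p')
  sorted[4] = possum$o  (last char: 'o')
  sorted[5] = ssum$opo  (last char: 'o')
  sorted[6] = sum$opos  (last char: 's')
  sorted[7] = um$oposs  (last char: 's')
Last column: mu$pooss
Original string S is at sorted index 2

Answer: mu$pooss
2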